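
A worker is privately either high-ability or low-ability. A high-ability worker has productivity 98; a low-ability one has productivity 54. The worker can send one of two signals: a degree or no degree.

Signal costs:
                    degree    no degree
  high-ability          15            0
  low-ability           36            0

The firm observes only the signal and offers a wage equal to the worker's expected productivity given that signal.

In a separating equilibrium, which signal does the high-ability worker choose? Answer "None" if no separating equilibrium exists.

Try high-ability → degree, low-ability → no degree:
  If types separate, degree earns payment 98 and no degree earns 54.
  High-ability: degree gives 98 − 15 = 83; no degree gives 54 − 0 = 54. No deviation. ✓
  Low-ability: no degree gives 54 − 0 = 54; degree gives 98 − 36 = 62. Would deviate. ✗
Try high-ability → no degree, low-ability → degree:
  If types separate, no degree earns payment 98 and degree earns 54.
  High-ability: no degree gives 98 − 0 = 98; degree gives 54 − 15 = 39. No deviation. ✓
  Low-ability: degree gives 54 − 36 = 18; no degree gives 98 − 0 = 98. Would deviate. ✗
Neither assignment is incentive-compatible.

None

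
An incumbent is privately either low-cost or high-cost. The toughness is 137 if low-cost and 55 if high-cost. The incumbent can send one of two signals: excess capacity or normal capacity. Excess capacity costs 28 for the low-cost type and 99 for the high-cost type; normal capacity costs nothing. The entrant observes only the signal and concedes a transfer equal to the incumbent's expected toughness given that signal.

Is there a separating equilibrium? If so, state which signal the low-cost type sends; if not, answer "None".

Try low-cost → excess capacity, high-cost → normal capacity:
  If types separate, excess capacity earns payment 137 and normal capacity earns 55.
  Low-cost: excess capacity gives 137 − 28 = 109; normal capacity gives 55 − 0 = 55. No deviation. ✓
  High-cost: normal capacity gives 55 − 0 = 55; excess capacity gives 137 − 99 = 38. No deviation. ✓
Both hold — the low-cost type sends excess capacity.

excess capacity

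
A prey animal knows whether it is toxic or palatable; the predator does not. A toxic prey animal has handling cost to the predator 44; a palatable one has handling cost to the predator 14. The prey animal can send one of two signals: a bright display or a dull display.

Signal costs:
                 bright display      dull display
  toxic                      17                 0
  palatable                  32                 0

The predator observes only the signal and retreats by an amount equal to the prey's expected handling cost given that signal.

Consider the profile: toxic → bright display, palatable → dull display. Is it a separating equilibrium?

Yes

If types separate, bright display earns payment 44 and dull display earns 14.
Toxic: bright display gives 44 − 17 = 27; dull display gives 14 − 0 = 14. No deviation. ✓
Palatable: dull display gives 14 − 0 = 14; bright display gives 44 − 32 = 12. No deviation. ✓
Neither type gains from mimicking the other.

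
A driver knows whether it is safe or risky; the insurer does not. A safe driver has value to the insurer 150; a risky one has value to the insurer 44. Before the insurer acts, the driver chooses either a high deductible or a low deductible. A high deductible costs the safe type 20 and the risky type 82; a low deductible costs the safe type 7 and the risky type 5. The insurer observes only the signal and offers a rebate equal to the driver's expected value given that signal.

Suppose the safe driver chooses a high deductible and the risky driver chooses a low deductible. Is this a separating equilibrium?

No

If types separate, high deductible earns payment 150 and low deductible earns 44.
Safe: high deductible gives 150 − 20 = 130; low deductible gives 44 − 7 = 37. No deviation. ✓
Risky: low deductible gives 44 − 5 = 39; high deductible gives 150 − 82 = 68. Would deviate. ✗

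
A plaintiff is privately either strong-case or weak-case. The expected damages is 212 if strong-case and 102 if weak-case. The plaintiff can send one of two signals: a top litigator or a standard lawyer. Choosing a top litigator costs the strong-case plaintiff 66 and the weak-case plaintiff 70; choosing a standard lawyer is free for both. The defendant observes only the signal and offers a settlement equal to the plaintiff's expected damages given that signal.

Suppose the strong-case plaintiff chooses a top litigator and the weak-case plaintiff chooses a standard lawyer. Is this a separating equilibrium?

No

If types separate, top litigator earns payment 212 and standard lawyer earns 102.
Strong-case: top litigator gives 212 − 66 = 146; standard lawyer gives 102 − 0 = 102. No deviation. ✓
Weak-case: standard lawyer gives 102 − 0 = 102; top litigator gives 212 − 70 = 142. Would deviate. ✗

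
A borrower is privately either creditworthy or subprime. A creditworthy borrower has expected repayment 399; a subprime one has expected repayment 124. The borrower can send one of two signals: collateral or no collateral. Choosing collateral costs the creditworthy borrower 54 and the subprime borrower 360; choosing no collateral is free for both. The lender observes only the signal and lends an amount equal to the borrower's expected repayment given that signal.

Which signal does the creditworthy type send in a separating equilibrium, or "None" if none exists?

Try creditworthy → collateral, subprime → no collateral:
  If types separate, collateral earns payment 399 and no collateral earns 124.
  Creditworthy: collateral gives 399 − 54 = 345; no collateral gives 124 − 0 = 124. No deviation. ✓
  Subprime: no collateral gives 124 − 0 = 124; collateral gives 399 − 360 = 39. No deviation. ✓
Both hold — the creditworthy type sends collateral.

collateral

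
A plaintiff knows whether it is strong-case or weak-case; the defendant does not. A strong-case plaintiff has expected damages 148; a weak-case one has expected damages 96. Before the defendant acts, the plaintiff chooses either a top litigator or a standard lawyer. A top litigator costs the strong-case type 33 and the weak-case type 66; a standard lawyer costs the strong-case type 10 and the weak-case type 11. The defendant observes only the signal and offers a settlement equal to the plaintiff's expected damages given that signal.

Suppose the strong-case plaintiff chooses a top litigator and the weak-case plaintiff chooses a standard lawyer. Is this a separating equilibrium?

Yes

Under separation the defendant infers type exactly: top litigator → strong-case (pays 148), standard lawyer → weak-case (pays 96).
Strong-case: top litigator gives 148 − 33 = 115; standard lawyer gives 96 − 10 = 86. No deviation. ✓
Weak-case: standard lawyer gives 96 − 11 = 85; top litigator gives 148 − 66 = 82. No deviation. ✓
Neither type gains from mimicking the other.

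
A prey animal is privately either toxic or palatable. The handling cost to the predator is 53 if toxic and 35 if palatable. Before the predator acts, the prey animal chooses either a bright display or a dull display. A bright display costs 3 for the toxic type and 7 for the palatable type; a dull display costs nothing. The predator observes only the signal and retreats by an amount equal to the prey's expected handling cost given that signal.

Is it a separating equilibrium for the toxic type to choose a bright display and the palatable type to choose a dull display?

No

If types separate, bright display earns payment 53 and dull display earns 35.
Toxic: bright display gives 53 − 3 = 50; dull display gives 35 − 0 = 35. No deviation. ✓
Palatable: dull display gives 35 − 0 = 35; bright display gives 53 − 7 = 46. Would deviate. ✗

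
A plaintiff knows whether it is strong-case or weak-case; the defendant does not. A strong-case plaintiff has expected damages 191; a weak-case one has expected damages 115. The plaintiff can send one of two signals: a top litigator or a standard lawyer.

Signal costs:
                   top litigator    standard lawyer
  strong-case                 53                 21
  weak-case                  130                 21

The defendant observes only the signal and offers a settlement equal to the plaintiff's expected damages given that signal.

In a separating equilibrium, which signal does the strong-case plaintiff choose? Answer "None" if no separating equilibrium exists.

top litigator

Try strong-case → top litigator, weak-case → standard lawyer:
  If types separate, top litigator earns payment 191 and standard lawyer earns 115.
  Strong-case: top litigator gives 191 − 53 = 138; standard lawyer gives 115 − 21 = 94. No deviation. ✓
  Weak-case: standard lawyer gives 115 − 21 = 94; top litigator gives 191 − 130 = 61. No deviation. ✓
Both hold — the strong-case type sends top litigator.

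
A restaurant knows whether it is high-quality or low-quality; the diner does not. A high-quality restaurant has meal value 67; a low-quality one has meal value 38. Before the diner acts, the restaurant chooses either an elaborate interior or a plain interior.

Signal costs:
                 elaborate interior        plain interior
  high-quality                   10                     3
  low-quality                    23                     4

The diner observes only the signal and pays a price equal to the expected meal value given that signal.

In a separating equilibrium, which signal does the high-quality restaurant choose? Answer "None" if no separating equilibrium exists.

Try high-quality → elaborate interior, low-quality → plain interior:
  If types separate, elaborate interior earns payment 67 and plain interior earns 38.
  High-quality: elaborate interior gives 67 − 10 = 57; plain interior gives 38 − 3 = 35. No deviation. ✓
  Low-quality: plain interior gives 38 − 4 = 34; elaborate interior gives 67 − 23 = 44. Would deviate. ✗
Try high-quality → plain interior, low-quality → elaborate interior:
  If types separate, plain interior earns payment 67 and elaborate interior earns 38.
  High-quality: plain interior gives 67 − 3 = 64; elaborate interior gives 38 − 10 = 28. No deviation. ✓
  Low-quality: elaborate interior gives 38 − 23 = 15; plain interior gives 67 − 4 = 63. Would deviate. ✗
Neither assignment is incentive-compatible.

None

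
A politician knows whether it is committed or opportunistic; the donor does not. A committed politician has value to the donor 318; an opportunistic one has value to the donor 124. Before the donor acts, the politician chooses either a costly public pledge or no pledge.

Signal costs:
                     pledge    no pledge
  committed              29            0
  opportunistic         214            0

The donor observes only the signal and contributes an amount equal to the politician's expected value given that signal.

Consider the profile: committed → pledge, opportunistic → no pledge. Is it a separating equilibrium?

Under separation the donor infers type exactly: pledge → committed (pays 318), no pledge → opportunistic (pays 124).
Committed: pledge gives 318 − 29 = 289; no pledge gives 124 − 0 = 124. No deviation. ✓
Opportunistic: no pledge gives 124 − 0 = 124; pledge gives 318 − 214 = 104. No deviation. ✓
Both incentive constraints hold.

Yes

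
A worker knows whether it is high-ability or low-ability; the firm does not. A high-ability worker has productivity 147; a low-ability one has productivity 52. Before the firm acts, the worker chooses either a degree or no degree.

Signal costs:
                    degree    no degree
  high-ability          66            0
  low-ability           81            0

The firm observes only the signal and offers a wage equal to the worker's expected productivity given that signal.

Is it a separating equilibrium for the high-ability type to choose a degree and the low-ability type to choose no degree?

If types separate, degree earns payment 147 and no degree earns 52.
High-ability: degree gives 147 − 66 = 81; no degree gives 52 − 0 = 52. No deviation. ✓
Low-ability: no degree gives 52 − 0 = 52; degree gives 147 − 81 = 66. Would deviate. ✗

No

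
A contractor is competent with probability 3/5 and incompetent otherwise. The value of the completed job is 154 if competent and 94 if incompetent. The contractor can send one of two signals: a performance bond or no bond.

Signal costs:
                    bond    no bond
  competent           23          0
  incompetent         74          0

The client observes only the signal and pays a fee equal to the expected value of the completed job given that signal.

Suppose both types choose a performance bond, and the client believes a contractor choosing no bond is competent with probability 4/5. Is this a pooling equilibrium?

On the equilibrium path (bond) the client holds the prior 3/5 and pays 3/5·154 + 2/5·94 = 130. Off-path (no bond) belief 4/5 gives 4/5·154 + 1/5·94 = 142.
Competent: bond gives 130 − 23 = 107; no bond gives 142 − 0 = 142. Deviates. ✗
Incompetent: bond gives 130 − 74 = 56; no bond gives 142 − 0 = 142. Deviates. ✗

No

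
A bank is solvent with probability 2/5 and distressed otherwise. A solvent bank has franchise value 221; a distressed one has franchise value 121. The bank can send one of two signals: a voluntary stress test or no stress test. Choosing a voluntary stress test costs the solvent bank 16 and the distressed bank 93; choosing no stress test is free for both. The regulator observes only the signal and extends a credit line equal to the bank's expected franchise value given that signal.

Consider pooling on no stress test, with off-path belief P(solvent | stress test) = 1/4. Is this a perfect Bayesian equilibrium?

At the pooled signal (no stress test) the regulator holds the prior 2/5 and pays 2/5·221 + 3/5·121 = 161. Off-path (stress test) belief 1/4 gives 1/4·221 + 3/4·121 = 146.
Solvent: no stress test gives 161 − 0 = 161; stress test gives 146 − 16 = 130. Stays. ✓
Distressed: no stress test gives 161 − 0 = 161; stress test gives 146 − 93 = 53. Stays. ✓

Yes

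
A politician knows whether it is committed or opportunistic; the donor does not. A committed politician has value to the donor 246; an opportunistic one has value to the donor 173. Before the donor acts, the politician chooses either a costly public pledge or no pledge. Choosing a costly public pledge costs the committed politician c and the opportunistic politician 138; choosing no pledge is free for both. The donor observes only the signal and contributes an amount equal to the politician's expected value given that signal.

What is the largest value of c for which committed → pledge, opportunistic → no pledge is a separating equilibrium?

Under separation: pledge → committed (pays 246); no pledge → opportunistic (pays 173).
Opportunistic: 173 − 0 = 173 ≥ 246 − 138 = 108. Holds regardless of c. ✓
Committed: 246 − c ≥ 173 − 0, so c ≤ 246 − 173 = 73.

73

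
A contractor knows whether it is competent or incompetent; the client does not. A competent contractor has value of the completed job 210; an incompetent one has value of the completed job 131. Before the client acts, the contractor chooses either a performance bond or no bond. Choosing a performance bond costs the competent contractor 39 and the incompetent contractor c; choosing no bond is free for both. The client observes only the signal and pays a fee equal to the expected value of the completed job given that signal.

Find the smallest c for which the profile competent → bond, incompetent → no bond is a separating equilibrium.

Under separation: bond → competent (pays 210); no bond → incompetent (pays 131).
Competent: 210 − 39 = 171 ≥ 131 − 0 = 131. Holds regardless of c. ✓
Incompetent: 131 − 0 ≥ 210 − c, so c ≥ 210 − 131 = 79.

79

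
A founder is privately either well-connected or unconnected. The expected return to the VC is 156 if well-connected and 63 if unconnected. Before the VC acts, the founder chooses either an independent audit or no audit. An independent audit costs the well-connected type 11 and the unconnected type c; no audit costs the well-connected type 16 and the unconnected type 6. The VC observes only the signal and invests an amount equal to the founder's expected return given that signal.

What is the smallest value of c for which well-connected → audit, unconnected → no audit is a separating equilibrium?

Under separation: audit → well-connected (pays 156); no audit → unconnected (pays 63).
Well-connected: 156 − 11 = 145 ≥ 63 − 16 = 47. Holds regardless of c. ✓
Unconnected: 63 − 6 ≥ 156 − c, so c ≥ 156 − 57 = 99.

99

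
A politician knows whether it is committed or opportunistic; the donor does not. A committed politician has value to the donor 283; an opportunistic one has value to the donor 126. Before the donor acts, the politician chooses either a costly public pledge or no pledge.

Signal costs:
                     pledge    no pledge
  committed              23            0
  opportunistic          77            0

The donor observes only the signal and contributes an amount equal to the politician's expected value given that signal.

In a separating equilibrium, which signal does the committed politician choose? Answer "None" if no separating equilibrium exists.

Try committed → pledge, opportunistic → no pledge:
  Under separation the donor infers type exactly: pledge → committed (pays 283), no pledge → opportunistic (pays 126).
  Committed: pledge gives 283 − 23 = 260; no pledge gives 126 − 0 = 126. No deviation. ✓
  Opportunistic: no pledge gives 126 − 0 = 126; pledge gives 283 − 77 = 206. Would deviate. ✗
Try committed → no pledge, opportunistic → pledge:
  Under separation the donor infers type exactly: no pledge → committed (pays 283), pledge → opportunistic (pays 126).
  Committed: no pledge gives 283 − 0 = 283; pledge gives 126 − 23 = 103. No deviation. ✓
  Opportunistic: pledge gives 126 − 77 = 49; no pledge gives 283 − 0 = 283. Would deviate. ✗
Neither assignment is incentive-compatible.

None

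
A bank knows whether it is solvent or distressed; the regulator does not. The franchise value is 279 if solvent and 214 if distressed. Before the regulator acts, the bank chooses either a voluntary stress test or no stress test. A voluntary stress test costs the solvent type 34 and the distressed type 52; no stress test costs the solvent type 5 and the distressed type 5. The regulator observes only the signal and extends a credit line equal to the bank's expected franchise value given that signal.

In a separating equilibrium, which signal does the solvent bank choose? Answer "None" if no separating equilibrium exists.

None

Try solvent → stress test, distressed → no stress test:
  Under separation the regulator infers type exactly: stress test → solvent (pays 279), no stress test → distressed (pays 214).
  Solvent: stress test gives 279 − 34 = 245; no stress test gives 214 − 5 = 209. No deviation. ✓
  Distressed: no stress test gives 214 − 5 = 209; stress test gives 279 − 52 = 227. Would deviate. ✗
Try solvent → no stress test, distressed → stress test:
  Under separation the regulator infers type exactly: no stress test → solvent (pays 279), stress test → distressed (pays 214).
  Solvent: no stress test gives 279 − 5 = 274; stress test gives 214 − 34 = 180. No deviation. ✓
  Distressed: stress test gives 214 − 52 = 162; no stress test gives 279 − 5 = 274. Would deviate. ✗
Neither assignment is incentive-compatible.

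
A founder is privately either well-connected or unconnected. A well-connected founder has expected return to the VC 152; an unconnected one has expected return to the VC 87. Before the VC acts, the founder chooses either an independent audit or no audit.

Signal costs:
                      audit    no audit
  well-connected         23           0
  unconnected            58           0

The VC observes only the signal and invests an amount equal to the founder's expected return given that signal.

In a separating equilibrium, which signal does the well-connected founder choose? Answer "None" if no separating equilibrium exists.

None

Try well-connected → audit, unconnected → no audit:
  If types separate, audit earns payment 152 and no audit earns 87.
  Well-connected: audit gives 152 − 23 = 129; no audit gives 87 − 0 = 87. No deviation. ✓
  Unconnected: no audit gives 87 − 0 = 87; audit gives 152 − 58 = 94. Would deviate. ✗
Try well-connected → no audit, unconnected → audit:
  If types separate, no audit earns payment 152 and audit earns 87.
  Well-connected: no audit gives 152 − 0 = 152; audit gives 87 − 23 = 64. No deviation. ✓
  Unconnected: audit gives 87 − 58 = 29; no audit gives 152 − 0 = 152. Would deviate. ✗
Neither assignment is incentive-compatible.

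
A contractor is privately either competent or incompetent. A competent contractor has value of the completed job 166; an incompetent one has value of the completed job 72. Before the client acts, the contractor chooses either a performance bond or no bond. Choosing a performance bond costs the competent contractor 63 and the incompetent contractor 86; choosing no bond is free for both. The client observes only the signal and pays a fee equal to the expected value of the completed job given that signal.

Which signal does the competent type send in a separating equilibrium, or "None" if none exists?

None

Try competent → bond, incompetent → no bond:
  Under separation the client infers type exactly: bond → competent (pays 166), no bond → incompetent (pays 72).
  Competent: bond gives 166 − 63 = 103; no bond gives 72 − 0 = 72. No deviation. ✓
  Incompetent: no bond gives 72 − 0 = 72; bond gives 166 − 86 = 80. Would deviate. ✗
Try competent → no bond, incompetent → bond:
  Under separation the client infers type exactly: no bond → competent (pays 166), bond → incompetent (pays 72).
  Competent: no bond gives 166 − 0 = 166; bond gives 72 − 63 = 9. No deviation. ✓
  Incompetent: bond gives 72 − 86 = -14; no bond gives 166 − 0 = 166. Would deviate. ✗
Neither assignment is incentive-compatible.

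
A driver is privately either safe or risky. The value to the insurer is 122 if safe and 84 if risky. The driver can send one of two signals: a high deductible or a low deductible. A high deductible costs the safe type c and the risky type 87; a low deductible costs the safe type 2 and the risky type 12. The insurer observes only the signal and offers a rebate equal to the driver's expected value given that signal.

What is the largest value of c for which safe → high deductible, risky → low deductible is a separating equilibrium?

40

Under separation: high deductible → safe (pays 122); low deductible → risky (pays 84).
Risky: 84 − 12 = 72 ≥ 122 − 87 = 35. Holds regardless of c. ✓
Safe: 122 − c ≥ 84 − 2, so c ≤ 122 − 82 = 40.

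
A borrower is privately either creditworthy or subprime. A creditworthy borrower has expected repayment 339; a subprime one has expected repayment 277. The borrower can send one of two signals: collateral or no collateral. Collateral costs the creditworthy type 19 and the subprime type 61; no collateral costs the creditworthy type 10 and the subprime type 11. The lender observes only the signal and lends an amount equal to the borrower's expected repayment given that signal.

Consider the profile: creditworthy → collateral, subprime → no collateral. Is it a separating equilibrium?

No

Under separation the lender infers type exactly: collateral → creditworthy (pays 339), no collateral → subprime (pays 277).
Creditworthy: collateral gives 339 − 19 = 320; no collateral gives 277 − 10 = 267. No deviation. ✓
Subprime: no collateral gives 277 − 11 = 266; collateral gives 339 − 61 = 278. Would deviate. ✗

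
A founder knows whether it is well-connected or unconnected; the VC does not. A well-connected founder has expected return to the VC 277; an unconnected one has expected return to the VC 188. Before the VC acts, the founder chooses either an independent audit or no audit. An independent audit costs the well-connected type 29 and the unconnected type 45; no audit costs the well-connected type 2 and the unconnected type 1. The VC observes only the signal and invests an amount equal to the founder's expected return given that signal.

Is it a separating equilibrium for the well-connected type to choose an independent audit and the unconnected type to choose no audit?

Under separation the VC infers type exactly: audit → well-connected (pays 277), no audit → unconnected (pays 188).
Well-connected: audit gives 277 − 29 = 248; no audit gives 188 − 2 = 186. No deviation. ✓
Unconnected: no audit gives 188 − 1 = 187; audit gives 277 − 45 = 232. Would deviate. ✗

No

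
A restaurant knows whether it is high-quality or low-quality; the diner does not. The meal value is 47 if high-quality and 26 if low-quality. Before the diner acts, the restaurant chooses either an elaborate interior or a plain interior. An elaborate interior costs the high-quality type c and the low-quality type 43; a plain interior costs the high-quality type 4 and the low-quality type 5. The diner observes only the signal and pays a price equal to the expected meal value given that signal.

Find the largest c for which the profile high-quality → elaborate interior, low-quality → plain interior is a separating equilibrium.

Under separation: elaborate interior → high-quality (pays 47); plain interior → low-quality (pays 26).
Low-quality: 26 − 5 = 21 ≥ 47 − 43 = 4. Holds regardless of c. ✓
High-quality: 47 − c ≥ 26 − 4, so c ≤ 47 − 22 = 25.

25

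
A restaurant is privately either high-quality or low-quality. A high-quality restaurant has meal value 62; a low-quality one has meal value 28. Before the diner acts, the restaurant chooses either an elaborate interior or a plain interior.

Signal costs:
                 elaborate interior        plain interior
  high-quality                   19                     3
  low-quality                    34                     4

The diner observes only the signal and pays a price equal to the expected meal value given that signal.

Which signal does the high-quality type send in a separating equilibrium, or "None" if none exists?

None

Try high-quality → elaborate interior, low-quality → plain interior:
  Under separation the diner infers type exactly: elaborate interior → high-quality (pays 62), plain interior → low-quality (pays 28).
  High-quality: elaborate interior gives 62 − 19 = 43; plain interior gives 28 − 3 = 25. No deviation. ✓
  Low-quality: plain interior gives 28 − 4 = 24; elaborate interior gives 62 − 34 = 28. Would deviate. ✗
Try high-quality → plain interior, low-quality → elaborate interior:
  Under separation the diner infers type exactly: plain interior → high-quality (pays 62), elaborate interior → low-quality (pays 28).
  High-quality: plain interior gives 62 − 3 = 59; elaborate interior gives 28 − 19 = 9. No deviation. ✓
  Low-quality: elaborate interior gives 28 − 34 = -6; plain interior gives 62 − 4 = 58. Would deviate. ✗
Neither assignment is incentive-compatible.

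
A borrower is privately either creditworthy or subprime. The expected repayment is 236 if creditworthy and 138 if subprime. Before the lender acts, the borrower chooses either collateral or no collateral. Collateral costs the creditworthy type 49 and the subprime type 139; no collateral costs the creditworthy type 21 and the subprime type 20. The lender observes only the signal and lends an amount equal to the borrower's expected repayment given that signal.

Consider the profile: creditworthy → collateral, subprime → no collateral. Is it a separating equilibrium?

Yes

If types separate, collateral earns payment 236 and no collateral earns 138.
Creditworthy: collateral gives 236 − 49 = 187; no collateral gives 138 − 21 = 117. No deviation. ✓
Subprime: no collateral gives 138 − 20 = 118; collateral gives 236 − 139 = 97. No deviation. ✓
Both incentive constraints hold.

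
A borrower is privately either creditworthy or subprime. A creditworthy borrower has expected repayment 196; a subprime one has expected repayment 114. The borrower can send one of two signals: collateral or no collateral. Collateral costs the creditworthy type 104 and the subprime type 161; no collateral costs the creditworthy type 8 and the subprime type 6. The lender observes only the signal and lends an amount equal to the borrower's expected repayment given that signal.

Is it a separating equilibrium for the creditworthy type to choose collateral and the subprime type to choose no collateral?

If types separate, collateral earns payment 196 and no collateral earns 114.
Creditworthy: collateral gives 196 − 104 = 92; no collateral gives 114 − 8 = 106. Would deviate. ✗
Subprime: no collateral gives 114 − 6 = 108; collateral gives 196 − 161 = 35. No deviation. ✓

No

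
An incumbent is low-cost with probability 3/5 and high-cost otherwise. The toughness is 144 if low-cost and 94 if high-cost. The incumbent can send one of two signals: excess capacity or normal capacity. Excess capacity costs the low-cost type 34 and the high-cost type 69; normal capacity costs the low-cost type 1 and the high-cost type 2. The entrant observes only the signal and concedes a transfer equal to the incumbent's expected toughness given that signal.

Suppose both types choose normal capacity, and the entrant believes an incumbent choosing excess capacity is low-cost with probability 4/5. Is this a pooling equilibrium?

Yes

On the equilibrium path (normal capacity) the entrant holds the prior 3/5 and pays 3/5·144 + 2/5·94 = 124. Off-path (excess capacity) belief 4/5 gives 4/5·144 + 1/5·94 = 134.
Low-cost: normal capacity gives 124 − 1 = 123; excess capacity gives 134 − 34 = 100. Stays. ✓
High-cost: normal capacity gives 124 − 2 = 122; excess capacity gives 134 − 69 = 65. Stays. ✓
Beliefs are Bayes-consistent on-path and both types best-respond.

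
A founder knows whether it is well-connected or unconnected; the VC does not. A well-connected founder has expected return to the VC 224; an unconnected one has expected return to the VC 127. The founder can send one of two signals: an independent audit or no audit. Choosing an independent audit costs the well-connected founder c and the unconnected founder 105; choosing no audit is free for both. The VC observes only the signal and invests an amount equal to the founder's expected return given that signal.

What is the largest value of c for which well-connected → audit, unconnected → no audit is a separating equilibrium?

97

Under separation: audit → well-connected (pays 224); no audit → unconnected (pays 127).
Unconnected: 127 − 0 = 127 ≥ 224 − 105 = 119. Holds regardless of c. ✓
Well-connected: 224 − c ≥ 127 − 0, so c ≤ 224 − 127 = 97.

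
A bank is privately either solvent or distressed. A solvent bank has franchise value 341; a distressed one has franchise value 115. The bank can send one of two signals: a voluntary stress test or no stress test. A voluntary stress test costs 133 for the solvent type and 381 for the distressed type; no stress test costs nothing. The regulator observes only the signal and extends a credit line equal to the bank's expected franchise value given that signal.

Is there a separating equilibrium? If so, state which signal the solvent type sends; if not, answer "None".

Try solvent → stress test, distressed → no stress test:
  If types separate, stress test earns payment 341 and no stress test earns 115.
  Solvent: stress test gives 341 − 133 = 208; no stress test gives 115 − 0 = 115. No deviation. ✓
  Distressed: no stress test gives 115 − 0 = 115; stress test gives 341 − 381 = -40. No deviation. ✓
Both hold — the solvent type sends stress test.

stress test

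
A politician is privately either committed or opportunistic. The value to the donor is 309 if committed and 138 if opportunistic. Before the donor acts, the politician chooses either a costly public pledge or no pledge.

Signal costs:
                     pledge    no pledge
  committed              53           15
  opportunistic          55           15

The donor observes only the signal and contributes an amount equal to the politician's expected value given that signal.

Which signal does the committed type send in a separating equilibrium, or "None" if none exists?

None

Try committed → pledge, opportunistic → no pledge:
  If types separate, pledge earns payment 309 and no pledge earns 138.
  Committed: pledge gives 309 − 53 = 256; no pledge gives 138 − 15 = 123. No deviation. ✓
  Opportunistic: no pledge gives 138 − 15 = 123; pledge gives 309 − 55 = 254. Would deviate. ✗
Try committed → no pledge, opportunistic → pledge:
  If types separate, no pledge earns payment 309 and pledge earns 138.
  Committed: no pledge gives 309 − 15 = 294; pledge gives 138 − 53 = 85. No deviation. ✓
  Opportunistic: pledge gives 138 − 55 = 83; no pledge gives 309 − 15 = 294. Would deviate. ✗
Neither assignment is incentive-compatible.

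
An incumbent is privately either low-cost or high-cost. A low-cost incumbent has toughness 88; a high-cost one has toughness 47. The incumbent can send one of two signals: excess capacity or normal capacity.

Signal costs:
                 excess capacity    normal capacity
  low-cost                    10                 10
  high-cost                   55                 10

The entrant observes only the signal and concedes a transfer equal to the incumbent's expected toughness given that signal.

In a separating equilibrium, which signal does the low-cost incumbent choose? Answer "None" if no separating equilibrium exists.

excess capacity

Try low-cost → excess capacity, high-cost → normal capacity:
  If types separate, excess capacity earns payment 88 and normal capacity earns 47.
  Low-cost: excess capacity gives 88 − 10 = 78; normal capacity gives 47 − 10 = 37. No deviation. ✓
  High-cost: normal capacity gives 47 − 10 = 37; excess capacity gives 88 − 55 = 33. No deviation. ✓
Both hold — the low-cost type sends excess capacity.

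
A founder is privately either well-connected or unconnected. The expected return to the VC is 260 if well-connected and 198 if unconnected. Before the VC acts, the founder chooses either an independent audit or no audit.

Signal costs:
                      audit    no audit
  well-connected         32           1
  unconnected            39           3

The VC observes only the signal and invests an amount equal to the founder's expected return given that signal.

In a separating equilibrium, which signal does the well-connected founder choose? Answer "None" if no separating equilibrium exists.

Try well-connected → audit, unconnected → no audit:
  Under separation the VC infers type exactly: audit → well-connected (pays 260), no audit → unconnected (pays 198).
  Well-connected: audit gives 260 − 32 = 228; no audit gives 198 − 1 = 197. No deviation. ✓
  Unconnected: no audit gives 198 − 3 = 195; audit gives 260 − 39 = 221. Would deviate. ✗
Try well-connected → no audit, unconnected → audit:
  Under separation the VC infers type exactly: no audit → well-connected (pays 260), audit → unconnected (pays 198).
  Well-connected: no audit gives 260 − 1 = 259; audit gives 198 − 32 = 166. No deviation. ✓
  Unconnected: audit gives 198 − 39 = 159; no audit gives 260 − 3 = 257. Would deviate. ✗
Neither assignment is incentive-compatible.

None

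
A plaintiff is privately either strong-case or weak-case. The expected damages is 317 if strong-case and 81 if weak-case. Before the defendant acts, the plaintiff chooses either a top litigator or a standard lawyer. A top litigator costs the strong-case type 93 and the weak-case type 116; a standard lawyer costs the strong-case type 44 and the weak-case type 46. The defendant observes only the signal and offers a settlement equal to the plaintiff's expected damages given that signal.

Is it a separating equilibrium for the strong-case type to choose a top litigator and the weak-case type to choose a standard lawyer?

No

Under separation the defendant infers type exactly: top litigator → strong-case (pays 317), standard lawyer → weak-case (pays 81).
Strong-case: top litigator gives 317 − 93 = 224; standard lawyer gives 81 − 44 = 37. No deviation. ✓
Weak-case: standard lawyer gives 81 − 46 = 35; top litigator gives 317 − 116 = 201. Would deviate. ✗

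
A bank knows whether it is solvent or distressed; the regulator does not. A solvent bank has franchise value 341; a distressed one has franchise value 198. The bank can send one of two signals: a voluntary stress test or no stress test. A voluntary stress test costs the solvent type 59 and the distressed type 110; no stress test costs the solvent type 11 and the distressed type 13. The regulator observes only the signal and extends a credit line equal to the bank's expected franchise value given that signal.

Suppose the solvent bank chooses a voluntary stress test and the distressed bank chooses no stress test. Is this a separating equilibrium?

No

Under separation the regulator infers type exactly: stress test → solvent (pays 341), no stress test → distressed (pays 198).
Solvent: stress test gives 341 − 59 = 282; no stress test gives 198 − 11 = 187. No deviation. ✓
Distressed: no stress test gives 198 − 13 = 185; stress test gives 341 − 110 = 231. Would deviate. ✗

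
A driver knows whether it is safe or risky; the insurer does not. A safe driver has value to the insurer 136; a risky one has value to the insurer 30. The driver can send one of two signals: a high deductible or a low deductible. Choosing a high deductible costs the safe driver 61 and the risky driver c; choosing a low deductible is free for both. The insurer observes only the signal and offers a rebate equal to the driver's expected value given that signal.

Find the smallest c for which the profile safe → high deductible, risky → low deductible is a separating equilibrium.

Under separation: high deductible → safe (pays 136); low deductible → risky (pays 30).
Safe: 136 − 61 = 75 ≥ 30 − 0 = 30. Holds regardless of c. ✓
Risky: 30 − 0 ≥ 136 − c, so c ≥ 136 − 30 = 106.

106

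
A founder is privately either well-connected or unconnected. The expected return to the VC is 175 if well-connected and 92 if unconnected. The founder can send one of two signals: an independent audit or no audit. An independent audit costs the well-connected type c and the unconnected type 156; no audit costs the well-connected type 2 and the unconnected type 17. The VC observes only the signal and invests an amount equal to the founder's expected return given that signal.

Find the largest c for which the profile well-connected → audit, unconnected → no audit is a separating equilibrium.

Under separation: audit → well-connected (pays 175); no audit → unconnected (pays 92).
Unconnected: 92 − 17 = 75 ≥ 175 − 156 = 19. Holds regardless of c. ✓
Well-connected: 175 − c ≥ 92 − 2, so c ≤ 175 − 90 = 85.

85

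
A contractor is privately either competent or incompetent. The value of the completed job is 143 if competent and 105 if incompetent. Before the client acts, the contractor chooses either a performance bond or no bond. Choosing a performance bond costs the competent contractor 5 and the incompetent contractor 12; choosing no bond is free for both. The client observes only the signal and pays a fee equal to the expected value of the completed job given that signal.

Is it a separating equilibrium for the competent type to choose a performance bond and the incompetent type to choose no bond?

No

If types separate, bond earns payment 143 and no bond earns 105.
Competent: bond gives 143 − 5 = 138; no bond gives 105 − 0 = 105. No deviation. ✓
Incompetent: no bond gives 105 − 0 = 105; bond gives 143 − 12 = 131. Would deviate. ✗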